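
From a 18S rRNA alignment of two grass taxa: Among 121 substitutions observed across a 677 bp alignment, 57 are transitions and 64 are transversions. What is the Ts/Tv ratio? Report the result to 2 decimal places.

0.89

R = 57/64 = 0.890625 ≈ 0.89 (to 2 d.p.).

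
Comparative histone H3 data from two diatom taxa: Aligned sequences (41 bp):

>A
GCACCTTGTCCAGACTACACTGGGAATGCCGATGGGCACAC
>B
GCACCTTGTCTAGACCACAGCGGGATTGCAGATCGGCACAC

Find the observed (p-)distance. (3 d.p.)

0.171

The sequences differ at 7 of 41 positions (sites 11, 16, 20, 21, 26, 30, 34).
p = 7/41 = 0.170731… ≈ 0.171 (to 3 d.p.).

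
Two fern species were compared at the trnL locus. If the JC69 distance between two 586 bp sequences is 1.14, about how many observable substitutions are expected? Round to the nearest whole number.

343

Invert JC69: p = (3/4)(1 − e^(−4d/3)) = 0.75 × (1 − e^(-1.52)) = 0.75 × (1 − 0.218712) = 0.585966.
Expected differing sites = pL ≈ 0.585966 × 586 = 343.376076 ≈ 343.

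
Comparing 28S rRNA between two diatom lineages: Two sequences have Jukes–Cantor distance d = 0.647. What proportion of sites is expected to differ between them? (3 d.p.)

0.433

p = (3/4)(1 − e^(−4d/3)) = 0.75 × (1 − e^(-0.862667)) = 0.75 × (1 − 0.422035) = 0.433474.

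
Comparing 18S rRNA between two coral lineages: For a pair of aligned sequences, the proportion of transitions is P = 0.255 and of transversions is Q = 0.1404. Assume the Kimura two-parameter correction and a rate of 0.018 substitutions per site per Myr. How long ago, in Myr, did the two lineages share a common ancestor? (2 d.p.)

Under the Kimura two-parameter model, d = −½ ln(1 − 2P − Q) − ¼ ln(1 − 2Q).
1 − 2P − Q = 0.3496, giving −½ ln(0.3496) = 0.525483.
1 − 2Q = 0.7192, giving −¼ ln(0.7192) = 0.082404.
d = 0.525483 + 0.082404 = 0.607887.
Under a molecular clock d = 2μt, so t = d/(2μ) = 0.607887 / (2 × 0.018) = 16.89 Myr.

16.89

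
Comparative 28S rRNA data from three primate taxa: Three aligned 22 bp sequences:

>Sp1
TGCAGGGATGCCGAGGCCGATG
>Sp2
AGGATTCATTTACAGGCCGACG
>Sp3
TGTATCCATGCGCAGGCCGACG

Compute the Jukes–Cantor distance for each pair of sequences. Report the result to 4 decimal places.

d(Sp1,Sp2) = 0.6987, d(Sp1,Sp3) = 0.4141, d(Sp2,Sp3) = 0.3390

Sp1–Sp2: 10/22 sites differ → p ≈ 0.454545, d = −0.75 ln(1 − 0.60606) = 0.698667 ≈ 0.6987.
Sp1–Sp3: 7/22 sites differ → p ≈ 0.318182, d = −0.75 ln(1 − 0.424243) = 0.414052 ≈ 0.4141.
Sp2–Sp3: 6/22 sites differ → p ≈ 0.272727, d = −0.75 ln(1 − 0.363636) = 0.338988 ≈ 0.3390.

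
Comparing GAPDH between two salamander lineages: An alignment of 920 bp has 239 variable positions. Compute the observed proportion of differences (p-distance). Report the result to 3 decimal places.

p = 239/920 = 0.259782… ≈ 0.260 (to 3 d.p.).

0.260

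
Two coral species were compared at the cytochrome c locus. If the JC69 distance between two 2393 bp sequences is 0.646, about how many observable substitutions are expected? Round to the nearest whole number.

1036

Invert JC69: p = (3/4)(1 − e^(−4d/3)) = 0.75 × (1 − e^(-0.861333)) = 0.75 × (1 − 0.422598) = 0.433052.
Expected differing sites = pL ≈ 0.433052 × 2393 = 1036.293436 ≈ 1036.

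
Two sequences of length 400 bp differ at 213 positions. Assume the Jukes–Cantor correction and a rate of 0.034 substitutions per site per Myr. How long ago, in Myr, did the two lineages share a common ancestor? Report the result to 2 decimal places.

p = 213/400 = 0.5325.
d = −(3/4) ln(1 − 4p/3) = −0.75 ln(1 − 0.71) = −0.75 ln(0.29)
  = −0.75 × (-1.237874) = 0.928406 substitutions/site.
Under a molecular clock d = 2μt, so t = d/(2μ) = 0.928406 / (2 × 0.034) = 13.65 Myr.

13.65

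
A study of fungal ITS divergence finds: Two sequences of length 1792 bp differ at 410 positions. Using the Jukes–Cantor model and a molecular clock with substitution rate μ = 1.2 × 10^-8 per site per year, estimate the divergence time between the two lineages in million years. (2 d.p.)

p = 410/1792 ≈ 0.228795.
d = −(3/4) ln(1 − 4p/3) = −0.75 ln(1 − 0.30506) = −0.75 ln(0.69494)
  = −0.75 × (-0.363930) = 0.272948 substitutions/site.
Under a molecular clock d = 2μt, so t = d/(2μ) = 0.272948 / (2 × 1.2 × 10^-8) = 11.37 million years.

11.37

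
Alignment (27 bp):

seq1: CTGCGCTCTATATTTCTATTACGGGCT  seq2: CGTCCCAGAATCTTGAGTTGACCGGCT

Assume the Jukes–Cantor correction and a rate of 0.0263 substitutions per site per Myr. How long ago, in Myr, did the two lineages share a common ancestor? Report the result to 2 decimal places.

14.65

The sequences differ at 13 of 27 sites, so p = 13/27 ≈ 0.481481.
d = −(3/4) ln(1 − 4p/3) = −0.75 ln(1 − 0.641975) = −0.75 ln(0.358025)
  = −0.75 × (-1.027152) = 0.770364 substitutions/site.
Under a molecular clock d = 2μt, so t = d/(2μ) = 0.770364 / (2 × 0.0263) = 14.65 Myr.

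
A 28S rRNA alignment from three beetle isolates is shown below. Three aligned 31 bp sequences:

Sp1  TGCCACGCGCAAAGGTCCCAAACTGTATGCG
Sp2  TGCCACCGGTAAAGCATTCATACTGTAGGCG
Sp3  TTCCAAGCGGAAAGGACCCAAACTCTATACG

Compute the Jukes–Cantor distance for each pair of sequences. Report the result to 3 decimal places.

Sp1–Sp2: 9/31 sites differ → p ≈ 0.290323, d = −0.75 ln(1 − 0.387097) = 0.367161 ≈ 0.367.
Sp1–Sp3: 6/31 sites differ → p ≈ 0.193548, d = −0.75 ln(1 − 0.258064) = 0.223869 ≈ 0.224.
Sp2–Sp3: 12/31 sites differ → p ≈ 0.387097, d = −0.75 ln(1 − 0.516129) = 0.544453 ≈ 0.544.

d(Sp1,Sp2) = 0.367, d(Sp1,Sp3) = 0.224, d(Sp2,Sp3) = 0.544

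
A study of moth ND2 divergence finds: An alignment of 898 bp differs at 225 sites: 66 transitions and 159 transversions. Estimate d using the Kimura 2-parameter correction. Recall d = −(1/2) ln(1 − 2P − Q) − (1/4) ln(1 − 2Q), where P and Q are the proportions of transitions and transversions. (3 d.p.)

P = 66/898 ≈ 0.073497 and Q = 159/898 ≈ 0.17706.
Under the Kimura two-parameter model, d = −½ ln(1 − 2P − Q) − ¼ ln(1 − 2Q).
1 − 2P − Q = 0.675946, giving −½ ln(0.675946) = 0.195821.
1 − 2Q = 0.64588, giving −¼ ln(0.64588) = 0.109285.
d = 0.195821 + 0.109285 = 0.305106.

0.305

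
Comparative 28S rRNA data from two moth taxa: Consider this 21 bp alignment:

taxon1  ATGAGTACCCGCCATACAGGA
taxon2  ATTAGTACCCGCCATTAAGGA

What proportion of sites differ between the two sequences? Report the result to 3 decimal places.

0.143

The sequences differ at 3 of 21 positions (sites 3, 16, 17).
p = 3/21 = 0.142857… ≈ 0.143 (to 3 d.p.).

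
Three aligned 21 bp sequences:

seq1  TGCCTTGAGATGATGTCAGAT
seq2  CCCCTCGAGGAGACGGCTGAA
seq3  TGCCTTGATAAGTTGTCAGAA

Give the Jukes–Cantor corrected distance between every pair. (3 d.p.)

d(seq1,seq2) = 0.635, d(seq1,seq3) = 0.220, d(seq2,seq3) = 0.635

seq1–seq2: 9/21 sites differ → p ≈ 0.428571, d = −0.75 ln(1 − 0.571428) = 0.635472 ≈ 0.635.
seq1–seq3: 4/21 sites differ → p ≈ 0.190476, d = −0.75 ln(1 − 0.253968) = 0.219740 ≈ 0.220.
seq2–seq3: 9/21 sites differ → p ≈ 0.428571, d = −0.75 ln(1 − 0.571428) = 0.635472 ≈ 0.635.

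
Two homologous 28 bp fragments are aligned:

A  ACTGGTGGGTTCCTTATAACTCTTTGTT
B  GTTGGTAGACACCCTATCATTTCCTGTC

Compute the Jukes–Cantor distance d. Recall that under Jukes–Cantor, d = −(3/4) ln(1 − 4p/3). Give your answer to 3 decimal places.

The sequences differ at 13 of 28 sites, so p = 13/28 ≈ 0.464286.
d = −(3/4) ln(1 − 4p/3) = −0.75 ln(1 − 0.619048) = −0.75 ln(0.380952)
  = −0.75 × (-0.965082) = 0.723812 substitutions/site.

0.724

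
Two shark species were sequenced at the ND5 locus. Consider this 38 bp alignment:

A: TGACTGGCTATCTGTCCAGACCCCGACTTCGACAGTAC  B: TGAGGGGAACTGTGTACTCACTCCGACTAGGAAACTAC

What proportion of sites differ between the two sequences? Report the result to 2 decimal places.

The sequences differ at 14 of 38 positions.
p = 14/38 = 0.368421… ≈ 0.37 (to 2 d.p.).

0.37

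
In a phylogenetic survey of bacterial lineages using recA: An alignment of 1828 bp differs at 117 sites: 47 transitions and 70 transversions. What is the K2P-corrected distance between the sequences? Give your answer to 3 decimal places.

0.067

P = 47/1828 ≈ 0.025711 and Q = 70/1828 ≈ 0.038293.
Under the Kimura two-parameter model, d = −½ ln(1 − 2P − Q) − ¼ ln(1 − 2Q).
1 − 2P − Q = 0.910285, giving −½ ln(0.910285) = 0.046999.
1 − 2Q = 0.923414, giving −¼ ln(0.923414) = 0.019919.
d = 0.046999 + 0.019919 = 0.066918.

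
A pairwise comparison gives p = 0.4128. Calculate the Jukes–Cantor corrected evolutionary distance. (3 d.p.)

d = −(3/4) ln(1 − 4p/3) = −0.75 ln(1 − 0.5504) = −0.75 ln(0.4496)
  = −0.75 × (-0.799397) = 0.599548 substitutions/site.

0.600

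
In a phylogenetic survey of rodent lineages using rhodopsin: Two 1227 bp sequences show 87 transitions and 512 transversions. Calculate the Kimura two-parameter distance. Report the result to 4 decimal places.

0.8592

P = 87/1227 ≈ 0.070905 and Q = 512/1227 ≈ 0.417278.
Under the Kimura two-parameter model, d = −½ ln(1 − 2P − Q) − ¼ ln(1 − 2Q).
1 − 2P − Q = 0.440912, giving −½ ln(0.440912) = 0.409455.
1 − 2Q = 0.165444, giving −¼ ln(0.165444) = 0.449781.
d = 0.409455 + 0.449781 = 0.859236.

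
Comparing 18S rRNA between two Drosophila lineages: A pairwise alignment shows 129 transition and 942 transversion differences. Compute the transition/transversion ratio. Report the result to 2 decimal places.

0.14

R = 129/942 = 0.136942… ≈ 0.14 (to 2 d.p.).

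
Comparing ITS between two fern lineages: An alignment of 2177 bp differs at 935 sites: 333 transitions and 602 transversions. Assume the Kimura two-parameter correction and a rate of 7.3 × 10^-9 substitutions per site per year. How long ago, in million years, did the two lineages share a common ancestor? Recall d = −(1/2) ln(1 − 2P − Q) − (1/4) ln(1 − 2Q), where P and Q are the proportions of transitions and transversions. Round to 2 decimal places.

P = 333/2177 ≈ 0.152963 and Q = 602/2177 ≈ 0.276527.
Under the Kimura two-parameter model, d = −½ ln(1 − 2P − Q) − ¼ ln(1 − 2Q).
1 − 2P − Q = 0.417547, giving −½ ln(0.417547) = 0.436679.
1 − 2Q = 0.446946, giving −¼ ln(0.446946) = 0.201329.
d = 0.436679 + 0.201329 = 0.638008.
Under a molecular clock d = 2μt, so t = d/(2μ) = 0.638008 / (2 × 7.3 × 10^-9) = 43.70 million years.

43.70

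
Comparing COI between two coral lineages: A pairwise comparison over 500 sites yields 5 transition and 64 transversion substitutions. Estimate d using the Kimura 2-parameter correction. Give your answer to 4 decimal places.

P = 5/500 = 0.01 and Q = 64/500 = 0.128.
Under the Kimura two-parameter model, d = −½ ln(1 − 2P − Q) − ¼ ln(1 − 2Q).
1 − 2P − Q = 0.852, giving −½ ln(0.852) = 0.080084.
1 − 2Q = 0.744, giving −¼ ln(0.744) = 0.073929.
d = 0.080084 + 0.073929 = 0.154013.

0.1540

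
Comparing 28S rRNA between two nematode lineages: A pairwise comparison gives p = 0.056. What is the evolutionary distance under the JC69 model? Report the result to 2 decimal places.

d = −(3/4) ln(1 − 4p/3) = −0.75 ln(1 − 0.074667) = −0.75 ln(0.925333)
  = −0.75 × (-0.077602) = 0.058202 substitutions/site.

0.06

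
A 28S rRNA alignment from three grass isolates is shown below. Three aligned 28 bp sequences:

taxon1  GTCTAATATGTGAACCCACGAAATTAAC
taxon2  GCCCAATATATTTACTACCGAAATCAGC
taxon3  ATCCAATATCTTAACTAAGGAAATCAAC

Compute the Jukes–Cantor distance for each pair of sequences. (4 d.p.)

d(taxon1,taxon2) = 0.4850, d(taxon1,taxon3) = 0.3597, d(taxon2,taxon3) = 0.3041

taxon1–taxon2: 10/28 sites differ → p ≈ 0.357143, d = −0.75 ln(1 − 0.476191) = 0.484971 ≈ 0.4850.
taxon1–taxon3: 8/28 sites differ → p ≈ 0.285714, d = −0.75 ln(1 − 0.380952) = 0.359679 ≈ 0.3597.
taxon2–taxon3: 7/28 sites differ → p = 0.25, d = −0.75 ln(1 − 0.333333) = 0.304098 ≈ 0.3041.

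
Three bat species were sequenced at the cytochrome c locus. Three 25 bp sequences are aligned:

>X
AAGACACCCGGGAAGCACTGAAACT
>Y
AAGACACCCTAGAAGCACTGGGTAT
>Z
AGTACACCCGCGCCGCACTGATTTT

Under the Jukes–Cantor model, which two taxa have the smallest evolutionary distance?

X–Y: 6/25 differ, p = 0.240, d = 0.289.
X–Z: 8/25 differ, p = 0.320, d = 0.417.
Y–Z: 9/25 differ, p = 0.360, d = 0.490.
The smallest distance is between X and Y.

X and Y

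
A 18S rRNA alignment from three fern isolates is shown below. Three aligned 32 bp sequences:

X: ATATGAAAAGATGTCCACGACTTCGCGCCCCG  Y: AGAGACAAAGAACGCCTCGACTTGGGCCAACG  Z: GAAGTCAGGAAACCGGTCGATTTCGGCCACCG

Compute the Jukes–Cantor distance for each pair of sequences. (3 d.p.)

d(X,Y) = 0.585, d(X,Z) = 1.040, d(Y,Z) = 0.520

X–Y: 13/32 sites differ → p = 0.40625, d = −0.75 ln(1 − 0.541667) = 0.585119 ≈ 0.585.
X–Z: 18/32 sites differ → p = 0.5625, d = −0.75 ln(1 − 0.75) = 1.039721 ≈ 1.040.
Y–Z: 12/32 sites differ → p = 0.375, d = −0.75 ln(1 − 0.5) = 0.519860 ≈ 0.520.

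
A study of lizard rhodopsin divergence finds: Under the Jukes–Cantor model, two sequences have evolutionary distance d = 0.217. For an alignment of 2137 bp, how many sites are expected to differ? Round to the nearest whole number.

403

Invert JC69: p = (3/4)(1 − e^(−4d/3)) = 0.75 × (1 − e^(-0.289333)) = 0.75 × (1 − 0.748763) = 0.188428.
Expected differing sites = pL ≈ 0.188428 × 2137 = 402.670636 ≈ 403.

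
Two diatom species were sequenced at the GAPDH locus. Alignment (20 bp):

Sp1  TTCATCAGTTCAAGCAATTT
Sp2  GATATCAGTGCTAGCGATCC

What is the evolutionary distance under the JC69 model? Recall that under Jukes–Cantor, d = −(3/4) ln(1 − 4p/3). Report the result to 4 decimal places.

The sequences differ at 8 of 20 sites (1, 2, 3, 10, 12, 16, 19, 20), so p = 8/20 = 0.4.
d = −(3/4) ln(1 − 4p/3) = −0.75 ln(1 − 0.533333) = −0.75 ln(0.466667)
  = −0.75 × (-0.762139) = 0.571604 substitutions/site.

0.5716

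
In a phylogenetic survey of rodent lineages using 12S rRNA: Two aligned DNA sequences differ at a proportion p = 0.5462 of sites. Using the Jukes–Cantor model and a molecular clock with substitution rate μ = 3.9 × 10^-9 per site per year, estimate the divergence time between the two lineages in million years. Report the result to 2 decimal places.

d = −(3/4) ln(1 − 4p/3) = −0.75 ln(1 − 0.728267) = −0.75 ln(0.271733)
  = −0.75 × (-1.302935) = 0.977201 substitutions/site.
Under a molecular clock d = 2μt, so t = d/(2μ) = 0.977201 / (2 × 3.9 × 10^-9) = 125.28 million years.

125.28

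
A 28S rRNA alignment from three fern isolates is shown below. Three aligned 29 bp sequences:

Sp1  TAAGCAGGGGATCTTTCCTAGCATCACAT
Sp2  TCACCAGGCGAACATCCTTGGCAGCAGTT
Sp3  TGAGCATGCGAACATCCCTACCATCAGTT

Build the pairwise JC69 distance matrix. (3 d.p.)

d(Sp1,Sp2) = 0.529, d(Sp1,Sp3) = 0.401, d(Sp2,Sp3) = 0.291

Sp1–Sp2: 11/29 sites differ → p ≈ 0.37931, d = −0.75 ln(1 − 0.505747) = 0.528531 ≈ 0.529.
Sp1–Sp3: 9/29 sites differ → p ≈ 0.310345, d = −0.75 ln(1 − 0.413793) = 0.400562 ≈ 0.401.
Sp2–Sp3: 7/29 sites differ → p ≈ 0.241379, d = −0.75 ln(1 − 0.321839) = 0.291278 ≈ 0.291.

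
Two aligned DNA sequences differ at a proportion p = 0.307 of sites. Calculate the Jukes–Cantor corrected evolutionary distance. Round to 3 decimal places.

0.395

d = −(3/4) ln(1 − 4p/3) = −0.75 ln(1 − 0.409333) = −0.75 ln(0.590667)
  = −0.75 × (-0.526503) = 0.394877 substitutions/site.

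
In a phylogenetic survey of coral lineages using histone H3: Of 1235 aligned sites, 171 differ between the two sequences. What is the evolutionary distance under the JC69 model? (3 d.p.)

p = 171/1235 ≈ 0.138462.
d = −(3/4) ln(1 − 4p/3) = −0.75 ln(1 − 0.184616) = −0.75 ln(0.815384)
  = −0.75 × (-0.204096) = 0.153072 substitutions/site.

0.153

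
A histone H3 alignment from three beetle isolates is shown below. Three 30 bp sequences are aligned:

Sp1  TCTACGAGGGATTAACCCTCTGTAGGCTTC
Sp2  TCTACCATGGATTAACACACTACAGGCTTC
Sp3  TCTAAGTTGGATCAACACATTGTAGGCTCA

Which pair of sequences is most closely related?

Sp1 and Sp2

Sp1–Sp2: 6/30 differ, p = 0.200, d = 0.233.
Sp1–Sp3: 9/30 differ, p = 0.300, d = 0.383.
Sp2–Sp3: 9/30 differ, p = 0.300, d = 0.383.
The smallest distance is between Sp1 and Sp2.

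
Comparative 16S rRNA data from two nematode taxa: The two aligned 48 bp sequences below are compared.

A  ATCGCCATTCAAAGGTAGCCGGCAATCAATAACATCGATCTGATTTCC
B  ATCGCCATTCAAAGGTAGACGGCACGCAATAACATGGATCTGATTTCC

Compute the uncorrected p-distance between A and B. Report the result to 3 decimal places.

0.083

The sequences differ at 4 of 48 positions (sites 19, 25, 26, 36).
p = 4/48 = 0.083333… ≈ 0.083 (to 3 d.p.).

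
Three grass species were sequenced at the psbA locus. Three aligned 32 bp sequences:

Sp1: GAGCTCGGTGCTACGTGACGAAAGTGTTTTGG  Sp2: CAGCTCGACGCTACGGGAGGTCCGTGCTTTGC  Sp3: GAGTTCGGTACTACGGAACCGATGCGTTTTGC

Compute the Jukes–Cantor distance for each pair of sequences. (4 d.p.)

Sp1–Sp2: 10/32 sites differ → p = 0.3125, d = −0.75 ln(1 − 0.416667) = 0.404248 ≈ 0.4042.
Sp1–Sp3: 9/32 sites differ → p = 0.28125, d = −0.75 ln(1 − 0.375) = 0.352503 ≈ 0.3525.
Sp2–Sp3: 13/32 sites differ → p = 0.40625, d = −0.75 ln(1 − 0.541667) = 0.585119 ≈ 0.5851.

d(Sp1,Sp2) = 0.4042, d(Sp1,Sp3) = 0.3525, d(Sp2,Sp3) = 0.5851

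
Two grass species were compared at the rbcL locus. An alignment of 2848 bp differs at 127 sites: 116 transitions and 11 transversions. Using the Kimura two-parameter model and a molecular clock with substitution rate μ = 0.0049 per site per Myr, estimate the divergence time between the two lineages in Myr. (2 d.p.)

4.75

P = 116/2848 ≈ 0.04073 and Q = 11/2848 ≈ 0.003862.
Under the Kimura two-parameter model, d = −½ ln(1 − 2P − Q) − ¼ ln(1 − 2Q).
1 − 2P − Q = 0.914678, giving −½ ln(0.914678) = 0.044592.
1 − 2Q = 0.992276, giving −¼ ln(0.992276) = 0.001938.
d = 0.044592 + 0.001938 = 0.046530.
Under a molecular clock d = 2μt, so t = d/(2μ) = 0.046530 / (2 × 0.0049) = 4.75 Myr.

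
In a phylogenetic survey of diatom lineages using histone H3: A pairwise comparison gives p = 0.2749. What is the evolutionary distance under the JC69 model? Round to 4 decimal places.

d = −(3/4) ln(1 − 4p/3) = −0.75 ln(1 − 0.366533) = −0.75 ln(0.633467)
  = −0.75 × (-0.456547) = 0.342410 substitutions/site.

0.3424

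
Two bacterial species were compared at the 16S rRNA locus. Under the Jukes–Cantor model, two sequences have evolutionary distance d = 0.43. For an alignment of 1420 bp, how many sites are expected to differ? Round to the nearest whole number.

Invert JC69: p = (3/4)(1 − e^(−4d/3)) = 0.75 × (1 − e^(-0.573333)) = 0.75 × (1 − 0.563644) = 0.327267.
Expected differing sites = pL ≈ 0.327267 × 1420 = 464.71914 ≈ 465.

465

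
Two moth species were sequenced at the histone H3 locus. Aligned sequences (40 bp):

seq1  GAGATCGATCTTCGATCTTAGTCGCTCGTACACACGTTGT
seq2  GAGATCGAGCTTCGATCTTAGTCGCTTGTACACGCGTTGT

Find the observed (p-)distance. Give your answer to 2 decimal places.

0.08

The sequences differ at 3 of 40 positions (sites 9, 27, 34).
p = 3/40 = 0.075 ≈ 0.08 (to 2 d.p.).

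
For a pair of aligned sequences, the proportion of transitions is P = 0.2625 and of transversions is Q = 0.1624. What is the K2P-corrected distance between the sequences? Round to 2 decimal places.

Under the Kimura two-parameter model, d = −½ ln(1 − 2P − Q) − ¼ ln(1 − 2Q).
1 − 2P − Q = 0.3126, giving −½ ln(0.3126) = 0.581415.
1 − 2Q = 0.6752, giving −¼ ln(0.6752) = 0.098187.
d = 0.581415 + 0.098187 = 0.679602.

0.68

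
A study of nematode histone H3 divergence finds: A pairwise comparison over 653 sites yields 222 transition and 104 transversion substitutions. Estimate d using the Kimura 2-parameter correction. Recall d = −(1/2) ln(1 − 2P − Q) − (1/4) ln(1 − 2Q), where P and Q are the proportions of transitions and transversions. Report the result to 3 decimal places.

1.010

P = 222/653 ≈ 0.339969 and Q = 104/653 ≈ 0.159265.
Under the Kimura two-parameter model, d = −½ ln(1 − 2P − Q) − ¼ ln(1 − 2Q).
1 − 2P − Q = 0.160797, giving −½ ln(0.160797) = 0.913806.
1 − 2Q = 0.68147, giving −¼ ln(0.68147) = 0.095876.
d = 0.913806 + 0.095876 = 1.009682.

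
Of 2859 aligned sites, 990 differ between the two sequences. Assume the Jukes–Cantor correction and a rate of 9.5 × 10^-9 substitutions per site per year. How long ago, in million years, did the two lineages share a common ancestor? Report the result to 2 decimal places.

p = 990/2859 ≈ 0.346275.
d = −(3/4) ln(1 − 4p/3) = −0.75 ln(1 − 0.4617) = −0.75 ln(0.5383)
  = −0.75 × (-0.619339) = 0.464504 substitutions/site.
Under a molecular clock d = 2μt, so t = d/(2μ) = 0.464504 / (2 × 9.5 × 10^-9) = 24.45 million years.

24.45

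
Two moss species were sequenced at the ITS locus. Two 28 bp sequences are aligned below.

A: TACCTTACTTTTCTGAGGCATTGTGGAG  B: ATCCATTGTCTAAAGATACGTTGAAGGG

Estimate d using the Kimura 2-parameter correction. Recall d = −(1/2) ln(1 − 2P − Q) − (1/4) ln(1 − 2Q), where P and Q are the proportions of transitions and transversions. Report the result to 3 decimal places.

0.940

Of 28 sites, 5 differences are transitions and 10 are transversions, so P = 5/28 ≈ 0.178571 and Q = 10/28 ≈ 0.357143.
Under the Kimura two-parameter model, d = −½ ln(1 − 2P − Q) − ¼ ln(1 − 2Q).
1 − 2P − Q = 0.285715, giving −½ ln(0.285715) = 0.626380.
1 − 2Q = 0.285714, giving −¼ ln(0.285714) = 0.313191.
d = 0.626380 + 0.313191 = 0.939571.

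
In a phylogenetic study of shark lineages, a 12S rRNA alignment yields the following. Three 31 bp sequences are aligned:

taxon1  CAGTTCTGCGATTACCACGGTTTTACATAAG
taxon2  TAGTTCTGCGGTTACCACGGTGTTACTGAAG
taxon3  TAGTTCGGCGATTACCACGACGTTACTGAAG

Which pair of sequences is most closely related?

taxon1–taxon2: 5/31 differ, p = 0.161, d = 0.182.
taxon1–taxon3: 7/31 differ, p = 0.226, d = 0.269.
taxon2–taxon3: 4/31 differ, p = 0.129, d = 0.142.
The smallest distance is between taxon2 and taxon3.

taxon2 and taxon3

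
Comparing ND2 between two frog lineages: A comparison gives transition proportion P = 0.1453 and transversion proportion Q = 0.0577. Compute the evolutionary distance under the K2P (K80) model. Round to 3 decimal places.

0.245

Under the Kimura two-parameter model, d = −½ ln(1 − 2P − Q) − ¼ ln(1 − 2Q).
1 − 2P − Q = 0.6517, giving −½ ln(0.6517) = 0.214085.
1 − 2Q = 0.8846, giving −¼ ln(0.8846) = 0.030655.
d = 0.214085 + 0.030655 = 0.244740.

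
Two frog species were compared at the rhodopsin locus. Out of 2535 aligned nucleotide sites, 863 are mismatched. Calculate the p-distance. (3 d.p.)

0.340

p = 863/2535 = 0.340433… ≈ 0.340 (to 3 d.p.).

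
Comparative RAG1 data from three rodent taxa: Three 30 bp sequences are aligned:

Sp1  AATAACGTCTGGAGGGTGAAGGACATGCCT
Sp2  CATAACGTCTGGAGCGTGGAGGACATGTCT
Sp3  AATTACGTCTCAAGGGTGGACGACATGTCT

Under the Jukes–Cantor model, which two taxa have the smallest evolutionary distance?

Sp1 and Sp2

Sp1–Sp2: 4/30 differ, p = 0.133, d = 0.147.
Sp1–Sp3: 6/30 differ, p = 0.200, d = 0.233.
Sp2–Sp3: 6/30 differ, p = 0.200, d = 0.233.
The smallest distance is between Sp1 and Sp2.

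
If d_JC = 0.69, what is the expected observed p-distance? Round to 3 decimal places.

p = (3/4)(1 − e^(−4d/3)) = 0.75 × (1 − e^(-0.92)) = 0.75 × (1 − 0.398519) = 0.451111.

0.451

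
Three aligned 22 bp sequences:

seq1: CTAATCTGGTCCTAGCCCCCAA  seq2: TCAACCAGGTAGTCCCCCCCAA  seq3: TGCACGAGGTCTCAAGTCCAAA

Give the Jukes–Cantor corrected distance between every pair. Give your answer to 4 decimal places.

seq1–seq2: 8/22 sites differ → p ≈ 0.363636, d = −0.75 ln(1 − 0.484848) = 0.497470 ≈ 0.4975.
seq1–seq3: 12/22 sites differ → p ≈ 0.545455, d = −0.75 ln(1 − 0.727273) = 0.974463 ≈ 0.9745.
seq2–seq3: 11/22 sites differ → p = 0.5, d = −0.75 ln(1 − 0.666667) = 0.823960 ≈ 0.8240.

d(seq1,seq2) = 0.4975, d(seq1,seq3) = 0.9745, d(seq2,seq3) = 0.8240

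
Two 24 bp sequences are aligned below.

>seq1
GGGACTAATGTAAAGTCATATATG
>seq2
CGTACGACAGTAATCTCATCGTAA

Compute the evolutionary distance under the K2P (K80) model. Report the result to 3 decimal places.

1.011

Of 24 sites, 1 differences are transitions and 11 are transversions, so P = 1/24 ≈ 0.041667 and Q = 11/24 ≈ 0.458333.
Under the Kimura two-parameter model, d = −½ ln(1 − 2P − Q) − ¼ ln(1 − 2Q).
1 − 2P − Q = 0.458333, giving −½ ln(0.458333) = 0.390080.
1 − 2Q = 0.083334, giving −¼ ln(0.083334) = 0.621225.
d = 0.390080 + 0.621225 = 1.011305.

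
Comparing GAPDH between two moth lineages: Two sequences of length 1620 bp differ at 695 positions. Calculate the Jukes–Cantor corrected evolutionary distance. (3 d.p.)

p = 695/1620 ≈ 0.429012.
d = −(3/4) ln(1 − 4p/3) = −0.75 ln(1 − 0.572016) = −0.75 ln(0.427984)
  = −0.75 × (-0.848669) = 0.636502 substitutions/site.

0.637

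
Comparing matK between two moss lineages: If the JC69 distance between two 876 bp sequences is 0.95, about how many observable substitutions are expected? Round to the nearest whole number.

Invert JC69: p = (3/4)(1 − e^(−4d/3)) = 0.75 × (1 − e^(-1.266667)) = 0.75 × (1 − 0.281769) = 0.538673.
Expected differing sites = pL ≈ 0.538673 × 876 = 471.877548 ≈ 472.

472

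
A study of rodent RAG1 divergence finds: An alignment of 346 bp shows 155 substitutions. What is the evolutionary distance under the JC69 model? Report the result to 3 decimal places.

p = 155/346 ≈ 0.447977.
d = −(3/4) ln(1 − 4p/3) = −0.75 ln(1 − 0.597303) = −0.75 ln(0.402697)
  = −0.75 × (-0.909571) = 0.682178 substitutions/site.

0.682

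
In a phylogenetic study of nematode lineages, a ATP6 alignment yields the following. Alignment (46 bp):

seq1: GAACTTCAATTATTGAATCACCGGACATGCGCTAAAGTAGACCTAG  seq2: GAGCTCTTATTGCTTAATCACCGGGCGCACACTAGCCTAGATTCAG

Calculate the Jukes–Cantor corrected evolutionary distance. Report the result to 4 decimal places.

0.5532

The sequences differ at 18 of 46 sites, so p = 18/46 ≈ 0.391304.
d = −(3/4) ln(1 − 4p/3) = −0.75 ln(1 − 0.521739) = −0.75 ln(0.478261)
  = −0.75 × (-0.737599) = 0.553199 substitutions/site.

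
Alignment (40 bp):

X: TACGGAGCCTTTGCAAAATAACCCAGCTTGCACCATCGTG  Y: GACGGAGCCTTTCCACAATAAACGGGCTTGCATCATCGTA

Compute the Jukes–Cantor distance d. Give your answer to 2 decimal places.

The sequences differ at 8 of 40 sites (1, 13, 16, 22, 24, 25, 33, 40), so p = 8/40 = 0.2.
d = −(3/4) ln(1 − 4p/3) = −0.75 ln(1 − 0.266667) = −0.75 ln(0.733333)
  = −0.75 × (-0.310155) = 0.232616 substitutions/site.

0.23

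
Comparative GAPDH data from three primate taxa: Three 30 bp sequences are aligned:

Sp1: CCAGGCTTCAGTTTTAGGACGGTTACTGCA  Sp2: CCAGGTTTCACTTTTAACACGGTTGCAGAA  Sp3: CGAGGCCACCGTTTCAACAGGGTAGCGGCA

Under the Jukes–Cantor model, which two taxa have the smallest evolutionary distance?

Sp1–Sp2: 7/30 differ, p = 0.233, d = 0.280.
Sp1–Sp3: 11/30 differ, p = 0.367, d = 0.503.
Sp2–Sp3: 11/30 differ, p = 0.367, d = 0.503.
The smallest distance is between Sp1 and Sp2.

Sp1 and Sp2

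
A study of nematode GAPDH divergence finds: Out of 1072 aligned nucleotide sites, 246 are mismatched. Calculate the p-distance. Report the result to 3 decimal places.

0.229

p = 246/1072 = 0.229477… ≈ 0.229 (to 3 d.p.).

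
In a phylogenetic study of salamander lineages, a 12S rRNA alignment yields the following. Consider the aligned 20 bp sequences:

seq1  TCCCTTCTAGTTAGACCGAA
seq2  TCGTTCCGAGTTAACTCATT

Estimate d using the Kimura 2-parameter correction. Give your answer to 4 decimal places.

0.8664

Of 20 sites, 5 differences are transitions and 5 are transversions, so P = 5/20 = 0.25 and Q = 5/20 = 0.25.
Under the Kimura two-parameter model, d = −½ ln(1 − 2P − Q) − ¼ ln(1 − 2Q).
1 − 2P − Q = 0.25, giving −½ ln(0.25) = 0.693147.
1 − 2Q = 0.5, giving −¼ ln(0.5) = 0.173287.
d = 0.693147 + 0.173287 = 0.866434.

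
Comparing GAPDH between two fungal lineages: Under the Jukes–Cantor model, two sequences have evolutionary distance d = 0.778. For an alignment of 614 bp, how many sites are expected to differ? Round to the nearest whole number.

Invert JC69: p = (3/4)(1 − e^(−4d/3)) = 0.75 × (1 − e^(-1.037333)) = 0.75 × (1 − 0.354399) = 0.484201.
Expected differing sites = pL ≈ 0.484201 × 614 = 297.299414 ≈ 297.

297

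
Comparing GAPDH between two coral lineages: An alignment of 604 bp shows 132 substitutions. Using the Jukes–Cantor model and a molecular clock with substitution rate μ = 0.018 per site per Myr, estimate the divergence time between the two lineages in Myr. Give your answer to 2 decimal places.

7.18

p = 132/604 ≈ 0.218543.
d = −(3/4) ln(1 − 4p/3) = −0.75 ln(1 − 0.291391) = −0.75 ln(0.708609)
  = −0.75 × (-0.344451) = 0.258338 substitutions/site.
Under a molecular clock d = 2μt, so t = d/(2μ) = 0.258338 / (2 × 0.018) = 7.18 Myr.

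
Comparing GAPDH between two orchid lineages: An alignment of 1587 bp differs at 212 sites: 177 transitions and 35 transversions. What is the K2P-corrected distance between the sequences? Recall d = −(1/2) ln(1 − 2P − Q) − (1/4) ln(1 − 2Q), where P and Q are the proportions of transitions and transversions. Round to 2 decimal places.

P = 177/1587 ≈ 0.111531 and Q = 35/1587 ≈ 0.022054.
Under the Kimura two-parameter model, d = −½ ln(1 − 2P − Q) − ¼ ln(1 − 2Q).
1 − 2P − Q = 0.754884, giving −½ ln(0.754884) = 0.140596.
1 − 2Q = 0.955892, giving −¼ ln(0.955892) = 0.011278.
d = 0.140596 + 0.011278 = 0.151874.

0.15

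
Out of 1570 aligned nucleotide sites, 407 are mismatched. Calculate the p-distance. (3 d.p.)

0.259

p = 407/1570 = 0.259235… ≈ 0.259 (to 3 d.p.).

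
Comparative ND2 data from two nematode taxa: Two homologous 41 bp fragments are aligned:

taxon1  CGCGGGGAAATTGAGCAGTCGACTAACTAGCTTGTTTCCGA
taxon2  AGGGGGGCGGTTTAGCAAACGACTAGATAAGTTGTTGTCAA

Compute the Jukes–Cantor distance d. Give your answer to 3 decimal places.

0.502

The sequences differ at 15 of 41 sites, so p = 15/41 ≈ 0.365854.
d = −(3/4) ln(1 − 4p/3) = −0.75 ln(1 − 0.487805) = −0.75 ln(0.512195)
  = −0.75 × (-0.669050) = 0.501788 substitutions/site.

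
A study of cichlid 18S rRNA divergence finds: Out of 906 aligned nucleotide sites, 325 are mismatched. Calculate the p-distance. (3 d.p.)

p = 325/906 = 0.358719… ≈ 0.359 (to 3 d.p.).

0.359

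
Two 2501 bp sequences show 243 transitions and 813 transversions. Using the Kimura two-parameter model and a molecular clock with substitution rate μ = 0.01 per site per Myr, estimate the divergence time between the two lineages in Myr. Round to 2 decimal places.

31.45

P = 243/2501 ≈ 0.097161 and Q = 813/2501 ≈ 0.32507.
Under the Kimura two-parameter model, d = −½ ln(1 − 2P − Q) − ¼ ln(1 − 2Q).
1 − 2P − Q = 0.480608, giving −½ ln(0.480608) = 0.366352.
1 − 2Q = 0.34986, giving −¼ ln(0.34986) = 0.262556.
d = 0.366352 + 0.262556 = 0.628908.
Under a molecular clock d = 2μt, so t = d/(2μ) = 0.628908 / (2 × 0.01) = 31.45 Myr.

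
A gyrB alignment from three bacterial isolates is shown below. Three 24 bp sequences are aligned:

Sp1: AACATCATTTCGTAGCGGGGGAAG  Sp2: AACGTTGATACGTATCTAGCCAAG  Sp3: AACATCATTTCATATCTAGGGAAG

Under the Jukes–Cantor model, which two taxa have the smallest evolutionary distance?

Sp1–Sp2: 10/24 differ, p = 0.417, d = 0.608.
Sp1–Sp3: 4/24 differ, p = 0.167, d = 0.188.
Sp2–Sp3: 8/24 differ, p = 0.333, d = 0.441.
The smallest distance is between Sp1 and Sp3.

Sp1 and Sp3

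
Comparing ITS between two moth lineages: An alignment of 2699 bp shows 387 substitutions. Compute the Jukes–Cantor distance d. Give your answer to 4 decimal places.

p = 387/2699 ≈ 0.143386.
d = −(3/4) ln(1 − 4p/3) = −0.75 ln(1 − 0.191181) = −0.75 ln(0.808819)
  = −0.75 × (-0.212180) = 0.159135 substitutions/site.

0.1591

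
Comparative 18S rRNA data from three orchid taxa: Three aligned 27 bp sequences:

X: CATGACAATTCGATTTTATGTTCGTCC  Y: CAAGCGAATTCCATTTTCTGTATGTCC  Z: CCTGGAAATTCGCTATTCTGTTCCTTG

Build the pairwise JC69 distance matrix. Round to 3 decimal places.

X–Y: 7/27 sites differ → p ≈ 0.259259, d = −0.75 ln(1 − 0.345679) = 0.318118 ≈ 0.318.
X–Z: 9/27 sites differ → p ≈ 0.333333, d = −0.75 ln(1 − 0.444444) = 0.440839 ≈ 0.441.
Y–Z: 12/27 sites differ → p ≈ 0.444444, d = −0.75 ln(1 − 0.592592) = 0.673455 ≈ 0.673.

d(X,Y) = 0.318, d(X,Z) = 0.441, d(Y,Z) = 0.673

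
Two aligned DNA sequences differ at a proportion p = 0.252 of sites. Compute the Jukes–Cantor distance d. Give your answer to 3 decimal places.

d = −(3/4) ln(1 − 4p/3) = −0.75 ln(1 − 0.336) = −0.75 ln(0.664)
  = −0.75 × (-0.409473) = 0.307105 substitutions/site.

0.307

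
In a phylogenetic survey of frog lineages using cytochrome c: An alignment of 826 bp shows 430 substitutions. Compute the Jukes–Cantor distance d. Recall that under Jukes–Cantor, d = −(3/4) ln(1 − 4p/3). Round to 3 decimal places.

p = 430/826 ≈ 0.520581.
d = −(3/4) ln(1 − 4p/3) = −0.75 ln(1 − 0.694108) = −0.75 ln(0.305892)
  = −0.75 × (-1.184523) = 0.888392 substitutions/site.

0.888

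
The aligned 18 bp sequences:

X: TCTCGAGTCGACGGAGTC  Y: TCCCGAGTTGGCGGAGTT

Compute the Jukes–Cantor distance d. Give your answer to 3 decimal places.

0.264

The sequences differ at 4 of 18 sites (3, 9, 11, 18), so p = 4/18 ≈ 0.222222.
d = −(3/4) ln(1 − 4p/3) = −0.75 ln(1 − 0.296296) = −0.75 ln(0.703704)
  = −0.75 × (-0.351397) = 0.263548 substitutions/site.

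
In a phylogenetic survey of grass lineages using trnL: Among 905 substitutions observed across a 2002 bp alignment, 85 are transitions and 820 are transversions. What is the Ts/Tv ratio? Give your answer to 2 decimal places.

R = 85/820 = 0.103658… ≈ 0.10 (to 2 d.p.).

0.10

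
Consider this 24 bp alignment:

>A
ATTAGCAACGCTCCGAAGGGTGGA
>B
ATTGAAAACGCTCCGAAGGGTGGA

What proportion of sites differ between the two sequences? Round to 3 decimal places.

The sequences differ at 3 of 24 positions (sites 4, 5, 6).
p = 3/24 = 0.125.

0.125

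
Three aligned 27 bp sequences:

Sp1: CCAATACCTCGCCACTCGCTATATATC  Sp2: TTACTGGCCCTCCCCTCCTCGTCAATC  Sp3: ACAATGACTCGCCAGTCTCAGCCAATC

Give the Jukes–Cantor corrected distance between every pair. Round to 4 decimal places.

Sp1–Sp2: 14/27 sites differ → p ≈ 0.518519, d = −0.75 ln(1 − 0.691359) = 0.881682 ≈ 0.8817.
Sp1–Sp3: 10/27 sites differ → p ≈ 0.37037, d = −0.75 ln(1 − 0.493827) = 0.510658 ≈ 0.5107.
Sp2–Sp3: 12/27 sites differ → p ≈ 0.444444, d = −0.75 ln(1 − 0.592592) = 0.673455 ≈ 0.6735.

d(Sp1,Sp2) = 0.8817, d(Sp1,Sp3) = 0.5107, d(Sp2,Sp3) = 0.6735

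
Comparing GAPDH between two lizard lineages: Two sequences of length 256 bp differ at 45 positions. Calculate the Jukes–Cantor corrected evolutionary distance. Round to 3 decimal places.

p = 45/256 ≈ 0.175781.
d = −(3/4) ln(1 − 4p/3) = −0.75 ln(1 − 0.234375) = −0.75 ln(0.765625)
  = −0.75 × (-0.267063) = 0.200297 substitutions/site.

0.200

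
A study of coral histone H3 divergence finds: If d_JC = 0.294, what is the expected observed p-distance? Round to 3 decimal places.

0.243

p = (3/4)(1 − e^(−4d/3)) = 0.75 × (1 − e^(-0.392)) = 0.75 × (1 − 0.675704) = 0.243222.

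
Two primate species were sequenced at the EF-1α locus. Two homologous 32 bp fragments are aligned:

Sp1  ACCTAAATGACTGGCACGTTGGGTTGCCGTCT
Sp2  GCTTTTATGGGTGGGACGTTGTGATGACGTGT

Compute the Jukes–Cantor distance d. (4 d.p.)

0.4598

The sequences differ at 11 of 32 sites, so p = 11/32 = 0.34375.
d = −(3/4) ln(1 − 4p/3) = −0.75 ln(1 − 0.458333) = −0.75 ln(0.541667)
  = −0.75 × (-0.613104) = 0.459828 substitutions/site.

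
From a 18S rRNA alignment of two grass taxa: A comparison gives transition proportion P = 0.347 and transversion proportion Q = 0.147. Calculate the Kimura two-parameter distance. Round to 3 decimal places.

1.006

Under the Kimura two-parameter model, d = −½ ln(1 − 2P − Q) − ¼ ln(1 − 2Q).
1 − 2P − Q = 0.159, giving −½ ln(0.159) = 0.919426.
1 − 2Q = 0.706, giving −¼ ln(0.706) = 0.087035.
d = 0.919426 + 0.087035 = 1.006461.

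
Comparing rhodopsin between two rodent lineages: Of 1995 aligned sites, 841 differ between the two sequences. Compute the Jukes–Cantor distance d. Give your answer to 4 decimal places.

p = 841/1995 ≈ 0.421554.
d = −(3/4) ln(1 − 4p/3) = −0.75 ln(1 − 0.562072) = −0.75 ln(0.437928)
  = −0.75 × (-0.825701) = 0.619276 substitutions/site.

0.6193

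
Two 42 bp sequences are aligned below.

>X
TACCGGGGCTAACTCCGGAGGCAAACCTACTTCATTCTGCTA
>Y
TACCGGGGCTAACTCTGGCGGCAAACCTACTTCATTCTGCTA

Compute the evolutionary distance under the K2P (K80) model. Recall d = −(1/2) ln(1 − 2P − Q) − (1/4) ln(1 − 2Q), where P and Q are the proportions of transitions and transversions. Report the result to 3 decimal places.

Of 42 sites, 1 differences are transitions and 1 are transversions, so P = 1/42 ≈ 0.02381 and Q = 1/42 ≈ 0.02381.
Under the Kimura two-parameter model, d = −½ ln(1 − 2P − Q) − ¼ ln(1 − 2Q).
1 − 2P − Q = 0.92857, giving −½ ln(0.92857) = 0.037055.
1 − 2Q = 0.95238, giving −¼ ln(0.95238) = 0.012198.
d = 0.037055 + 0.012198 = 0.049253.

0.049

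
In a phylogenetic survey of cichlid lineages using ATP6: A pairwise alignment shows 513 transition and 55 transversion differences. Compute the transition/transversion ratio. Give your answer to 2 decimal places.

9.33

R = 513/55 = 9.327272… ≈ 9.33 (to 2 d.p.).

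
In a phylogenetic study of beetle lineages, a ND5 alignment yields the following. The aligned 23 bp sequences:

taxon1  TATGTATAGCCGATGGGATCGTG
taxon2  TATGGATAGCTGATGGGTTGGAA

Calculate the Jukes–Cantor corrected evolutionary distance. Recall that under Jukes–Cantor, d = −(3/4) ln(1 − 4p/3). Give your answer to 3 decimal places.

0.321

The sequences differ at 6 of 23 sites (5, 11, 18, 20, 22, 23), so p = 6/23 ≈ 0.26087.
d = −(3/4) ln(1 − 4p/3) = −0.75 ln(1 − 0.347827) = −0.75 ln(0.652173)
  = −0.75 × (-0.427445) = 0.320584 substitutions/site.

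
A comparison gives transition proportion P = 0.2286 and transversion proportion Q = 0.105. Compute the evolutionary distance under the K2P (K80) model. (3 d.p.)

Under the Kimura two-parameter model, d = −½ ln(1 − 2P − Q) − ¼ ln(1 − 2Q).
1 − 2P − Q = 0.4378, giving −½ ln(0.4378) = 0.412997.
1 − 2Q = 0.79, giving −¼ ln(0.79) = 0.058931.
d = 0.412997 + 0.058931 = 0.471928.

0.472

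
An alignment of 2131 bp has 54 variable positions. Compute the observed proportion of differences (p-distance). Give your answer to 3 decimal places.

p = 54/2131 = 0.025340… ≈ 0.025 (to 3 d.p.).

0.025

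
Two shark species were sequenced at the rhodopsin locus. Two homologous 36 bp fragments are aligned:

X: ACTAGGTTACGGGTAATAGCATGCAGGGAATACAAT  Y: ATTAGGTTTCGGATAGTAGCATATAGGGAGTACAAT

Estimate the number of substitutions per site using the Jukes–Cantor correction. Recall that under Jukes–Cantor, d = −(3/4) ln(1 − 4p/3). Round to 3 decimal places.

The sequences differ at 7 of 36 sites (2, 9, 13, 16, 23, 24, 30), so p = 7/36 ≈ 0.194444.
d = −(3/4) ln(1 − 4p/3) = −0.75 ln(1 − 0.259259) = −0.75 ln(0.740741)
  = −0.75 × (-0.300104) = 0.225078 substitutions/site.

0.225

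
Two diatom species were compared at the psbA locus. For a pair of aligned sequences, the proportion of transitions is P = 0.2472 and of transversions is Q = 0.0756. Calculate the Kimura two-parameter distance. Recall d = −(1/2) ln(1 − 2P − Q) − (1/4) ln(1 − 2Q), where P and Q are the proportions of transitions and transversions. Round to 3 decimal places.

Under the Kimura two-parameter model, d = −½ ln(1 − 2P − Q) − ¼ ln(1 − 2Q).
1 − 2P − Q = 0.43, giving −½ ln(0.43) = 0.421985.
1 − 2Q = 0.8488, giving −¼ ln(0.8488) = 0.040983.
d = 0.421985 + 0.040983 = 0.462968.

0.463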